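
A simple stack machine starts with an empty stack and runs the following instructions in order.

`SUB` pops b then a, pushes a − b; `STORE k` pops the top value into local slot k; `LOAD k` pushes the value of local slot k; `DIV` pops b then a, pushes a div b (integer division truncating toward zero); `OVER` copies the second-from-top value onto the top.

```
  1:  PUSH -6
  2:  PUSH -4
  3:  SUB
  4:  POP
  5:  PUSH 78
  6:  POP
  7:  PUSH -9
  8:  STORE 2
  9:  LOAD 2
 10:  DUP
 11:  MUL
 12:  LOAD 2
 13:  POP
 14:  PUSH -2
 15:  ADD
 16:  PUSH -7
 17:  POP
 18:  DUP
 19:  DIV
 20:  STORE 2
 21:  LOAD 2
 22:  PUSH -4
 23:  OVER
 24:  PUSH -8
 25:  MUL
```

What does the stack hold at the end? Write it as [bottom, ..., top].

PUSH -6  [-6]
PUSH -4  [-6, -4]
SUB      [-2]
POP      []
PUSH 78  [78]
POP      []
PUSH -9  [-9]
STORE 2  []
LOAD 2   [-9]
DUP      [-9, -9]
MUL      [81]
LOAD 2   [81, -9]
POP      [81]
PUSH -2  [81, -2]
ADD      [79]
PUSH -7  [79, -7]
POP      [79]
DUP      [79, 79]
DIV      [1]
STORE 2  []
LOAD 2   [1]
PUSH -4  [1, -4]
OVER     [1, -4, 1]
PUSH -8  [1, -4, 1, -8]
MUL      [1, -4, -8]

[1, -4, -8]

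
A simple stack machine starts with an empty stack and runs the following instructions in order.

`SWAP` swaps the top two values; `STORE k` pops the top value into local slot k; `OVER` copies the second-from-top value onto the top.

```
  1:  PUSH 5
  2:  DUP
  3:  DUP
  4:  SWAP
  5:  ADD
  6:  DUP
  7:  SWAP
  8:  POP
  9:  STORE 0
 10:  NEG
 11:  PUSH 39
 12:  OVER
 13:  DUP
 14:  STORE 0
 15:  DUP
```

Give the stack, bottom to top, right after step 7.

PUSH 5 -> [5]
DUP    -> [5, 5]
DUP    -> [5, 5, 5]
SWAP   -> [5, 5, 5]
ADD    -> [5, 10]
DUP    -> [5, 10, 10]
SWAP   -> [5, 10, 10]

[5, 10, 10]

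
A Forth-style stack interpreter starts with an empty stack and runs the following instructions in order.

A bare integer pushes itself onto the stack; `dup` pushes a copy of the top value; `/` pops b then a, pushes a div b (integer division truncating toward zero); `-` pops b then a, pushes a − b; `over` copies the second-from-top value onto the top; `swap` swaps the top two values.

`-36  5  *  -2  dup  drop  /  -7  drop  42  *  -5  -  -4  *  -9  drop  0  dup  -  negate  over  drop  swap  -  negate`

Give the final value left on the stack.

-36    -> -36
5      -> -36 5
*      -> -180
-2     -> -180 -2
dup    -> -180 -2 -2
drop   -> -180 -2
/      -> 90
-7     -> 90 -7
drop   -> 90
42     -> 90 42
*      -> 3780
-5     -> 3780 -5
-      -> 3785
-4     -> 3785 -4
*      -> -15140
-9     -> -15140 -9
drop   -> -15140
0      -> -15140 0
dup    -> -15140 0 0
-      -> -15140 0
negate -> -15140 0
over   -> -15140 0 -15140
drop   -> -15140 0
swap   -> 0 -15140
-      -> 15140
negate -> -15140

-15140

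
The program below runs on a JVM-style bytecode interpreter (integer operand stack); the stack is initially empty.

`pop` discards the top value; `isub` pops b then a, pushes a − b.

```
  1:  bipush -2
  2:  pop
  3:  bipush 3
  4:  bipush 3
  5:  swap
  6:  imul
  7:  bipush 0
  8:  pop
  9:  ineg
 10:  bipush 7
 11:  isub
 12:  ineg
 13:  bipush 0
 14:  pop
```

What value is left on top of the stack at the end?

bipush -2 -> [-2]
pop       -> []
bipush 3  -> [3]
bipush 3  -> [3, 3]
swap      -> [3, 3]
imul      -> [9]
bipush 0  -> [9, 0]
pop       -> [9]
ineg      -> [-9]
bipush 7  -> [-9, 7]
isub      -> [-16]
ineg      -> [16]
bipush 0  -> [16, 0]
pop       -> [16]

16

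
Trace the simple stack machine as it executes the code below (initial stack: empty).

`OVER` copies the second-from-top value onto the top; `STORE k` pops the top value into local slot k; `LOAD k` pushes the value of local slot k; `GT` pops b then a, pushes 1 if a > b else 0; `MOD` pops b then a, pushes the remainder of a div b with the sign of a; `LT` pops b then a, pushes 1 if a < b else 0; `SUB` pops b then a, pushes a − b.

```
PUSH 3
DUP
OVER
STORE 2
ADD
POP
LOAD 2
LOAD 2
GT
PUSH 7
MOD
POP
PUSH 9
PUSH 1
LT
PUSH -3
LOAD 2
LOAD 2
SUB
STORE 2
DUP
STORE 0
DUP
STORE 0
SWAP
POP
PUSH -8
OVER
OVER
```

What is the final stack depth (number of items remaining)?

4

PUSH 3  : [3]
DUP     : [3, 3]
OVER    : [3, 3, 3]
STORE 2 : [3, 3]
ADD     : [6]
POP     : []
LOAD 2  : [3]
LOAD 2  : [3, 3]
GT      : [0]
PUSH 7  : [0, 7]
MOD     : [0]
POP     : []
PUSH 9  : [9]
PUSH 1  : [9, 1]
LT      : [0]
PUSH -3 : [0, -3]
LOAD 2  : [0, -3, 3]
LOAD 2  : [0, -3, 3, 3]
SUB     : [0, -3, 0]
STORE 2 : [0, -3]
DUP     : [0, -3, -3]
STORE 0 : [0, -3]
DUP     : [0, -3, -3]
STORE 0 : [0, -3]
SWAP    : [-3, 0]
POP     : [-3]
PUSH -8 : [-3, -8]
OVER    : [-3, -8, -3]
OVER    : [-3, -8, -3, -8]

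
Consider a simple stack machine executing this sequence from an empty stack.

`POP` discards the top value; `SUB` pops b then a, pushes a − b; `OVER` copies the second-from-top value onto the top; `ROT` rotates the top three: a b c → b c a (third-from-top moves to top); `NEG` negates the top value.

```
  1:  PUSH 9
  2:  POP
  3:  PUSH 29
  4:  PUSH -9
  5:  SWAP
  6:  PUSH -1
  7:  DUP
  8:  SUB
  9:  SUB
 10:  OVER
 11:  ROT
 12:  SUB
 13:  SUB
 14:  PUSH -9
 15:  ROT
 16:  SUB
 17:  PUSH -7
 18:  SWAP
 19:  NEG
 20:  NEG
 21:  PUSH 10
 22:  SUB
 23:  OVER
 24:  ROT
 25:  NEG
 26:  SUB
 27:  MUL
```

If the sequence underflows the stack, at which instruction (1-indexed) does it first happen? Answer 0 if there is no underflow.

15

PUSH 9  → 9
POP     → (empty)
PUSH 29 → 29
PUSH -9 → 29 -9
SWAP    → -9 29
PUSH -1 → -9 29 -1
DUP     → -9 29 -1 -1
SUB     → -9 29 0
SUB     → -9 29
OVER    → -9 29 -9
ROT     → 29 -9 -9
SUB     → 29 0
SUB     → 29
PUSH -9 → 29 -9
ROT  — needs 3 operands, stack has 2 → underflow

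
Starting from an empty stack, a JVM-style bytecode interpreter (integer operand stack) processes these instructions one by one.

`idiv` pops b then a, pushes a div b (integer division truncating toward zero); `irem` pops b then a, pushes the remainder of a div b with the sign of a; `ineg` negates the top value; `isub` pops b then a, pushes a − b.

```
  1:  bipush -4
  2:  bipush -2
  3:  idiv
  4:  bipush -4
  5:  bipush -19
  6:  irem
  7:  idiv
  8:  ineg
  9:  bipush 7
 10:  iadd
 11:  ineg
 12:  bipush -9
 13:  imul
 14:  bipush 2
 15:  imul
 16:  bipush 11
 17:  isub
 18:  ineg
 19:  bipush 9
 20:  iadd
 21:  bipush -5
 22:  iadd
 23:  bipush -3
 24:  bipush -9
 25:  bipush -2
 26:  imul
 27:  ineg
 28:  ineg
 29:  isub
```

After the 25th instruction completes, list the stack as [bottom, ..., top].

[-111, -3, -9, -2]

bipush -4  -> [-4]
bipush -2  -> [-4, -2]
idiv       -> [2]
bipush -4  -> [2, -4]
bipush -19 -> [2, -4, -19]
irem       -> [2, -4]
idiv       -> [0]
ineg       -> [0]
bipush 7   -> [0, 7]
iadd       -> [7]
ineg       -> [-7]
bipush -9  -> [-7, -9]
imul       -> [63]
bipush 2   -> [63, 2]
imul       -> [126]
bipush 11  -> [126, 11]
isub       -> [115]
ineg       -> [-115]
bipush 9   -> [-115, 9]
iadd       -> [-106]
bipush -5  -> [-106, -5]
iadd       -> [-111]
bipush -3  -> [-111, -3]
bipush -9  -> [-111, -3, -9]
bipush -2  -> [-111, -3, -9, -2]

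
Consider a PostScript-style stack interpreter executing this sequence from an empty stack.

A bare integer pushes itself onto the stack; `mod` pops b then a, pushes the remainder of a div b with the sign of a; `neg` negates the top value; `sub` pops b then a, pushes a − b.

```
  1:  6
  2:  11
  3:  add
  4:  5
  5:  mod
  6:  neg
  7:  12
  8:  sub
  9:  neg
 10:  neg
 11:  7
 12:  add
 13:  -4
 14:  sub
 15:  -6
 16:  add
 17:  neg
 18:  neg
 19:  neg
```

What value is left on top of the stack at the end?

6    6
11   6 11
add  17
5    17 5
mod  2
neg  -2
12   -2 12
sub  -14
neg  14
neg  -14
7    -14 7
add  -7
-4   -7 -4
sub  -3
-6   -3 -6
add  -9
neg  9
neg  -9
neg  9

9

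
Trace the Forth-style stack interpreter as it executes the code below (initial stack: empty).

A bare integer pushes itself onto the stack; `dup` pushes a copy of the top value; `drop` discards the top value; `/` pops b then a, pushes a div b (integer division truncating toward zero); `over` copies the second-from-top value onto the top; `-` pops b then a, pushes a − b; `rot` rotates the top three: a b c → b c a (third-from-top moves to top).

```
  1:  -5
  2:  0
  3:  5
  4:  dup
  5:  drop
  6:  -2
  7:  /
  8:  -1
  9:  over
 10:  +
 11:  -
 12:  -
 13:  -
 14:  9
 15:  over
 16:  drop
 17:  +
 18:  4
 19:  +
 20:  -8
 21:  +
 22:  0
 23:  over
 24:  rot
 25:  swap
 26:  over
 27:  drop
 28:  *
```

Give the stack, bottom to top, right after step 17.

[5]

-5   : -5
0    : -5 0
5    : -5 0 5
dup  : -5 0 5 5
drop : -5 0 5
-2   : -5 0 5 -2
/    : -5 0 -2
-1   : -5 0 -2 -1
over : -5 0 -2 -1 -2
+    : -5 0 -2 -3
-    : -5 0 1
-    : -5 -1
-    : -4
9    : -4 9
over : -4 9 -4
drop : -4 9
+    : 5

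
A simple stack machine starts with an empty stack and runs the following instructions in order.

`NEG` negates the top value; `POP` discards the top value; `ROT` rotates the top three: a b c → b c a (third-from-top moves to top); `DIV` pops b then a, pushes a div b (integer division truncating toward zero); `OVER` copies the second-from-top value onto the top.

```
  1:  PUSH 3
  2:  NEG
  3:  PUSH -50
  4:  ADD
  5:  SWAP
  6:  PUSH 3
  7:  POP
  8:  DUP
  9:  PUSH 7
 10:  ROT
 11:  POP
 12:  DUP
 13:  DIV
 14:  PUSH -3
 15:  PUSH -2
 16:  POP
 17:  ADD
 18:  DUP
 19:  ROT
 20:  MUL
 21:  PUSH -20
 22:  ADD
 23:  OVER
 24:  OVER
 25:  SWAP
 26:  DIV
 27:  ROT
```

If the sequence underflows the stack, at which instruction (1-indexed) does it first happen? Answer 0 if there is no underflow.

5

PUSH 3    [3]
NEG       [-3]
PUSH -50  [-3, -50]
ADD       [-53]
SWAP  — needs 2 operands, stack has 1 → underflow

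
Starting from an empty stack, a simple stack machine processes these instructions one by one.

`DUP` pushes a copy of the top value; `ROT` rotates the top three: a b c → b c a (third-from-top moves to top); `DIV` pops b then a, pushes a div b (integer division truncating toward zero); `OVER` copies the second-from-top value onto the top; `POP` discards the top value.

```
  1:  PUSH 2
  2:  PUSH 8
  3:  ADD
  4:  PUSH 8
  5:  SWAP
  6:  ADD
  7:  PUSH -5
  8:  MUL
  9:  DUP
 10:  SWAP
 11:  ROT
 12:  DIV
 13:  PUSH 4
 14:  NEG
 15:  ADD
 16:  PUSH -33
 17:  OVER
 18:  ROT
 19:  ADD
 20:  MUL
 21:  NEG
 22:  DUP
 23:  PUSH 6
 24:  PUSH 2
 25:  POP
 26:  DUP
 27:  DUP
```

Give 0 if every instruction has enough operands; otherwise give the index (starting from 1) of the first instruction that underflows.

PUSH 2  → [2]
PUSH 8  → [2, 8]
ADD     → [10]
PUSH 8  → [10, 8]
SWAP    → [8, 10]
ADD     → [18]
PUSH -5 → [18, -5]
MUL     → [-90]
DUP     → [-90, -90]
SWAP    → [-90, -90]
ROT  — needs 3 operands, stack has 2 → underflow

11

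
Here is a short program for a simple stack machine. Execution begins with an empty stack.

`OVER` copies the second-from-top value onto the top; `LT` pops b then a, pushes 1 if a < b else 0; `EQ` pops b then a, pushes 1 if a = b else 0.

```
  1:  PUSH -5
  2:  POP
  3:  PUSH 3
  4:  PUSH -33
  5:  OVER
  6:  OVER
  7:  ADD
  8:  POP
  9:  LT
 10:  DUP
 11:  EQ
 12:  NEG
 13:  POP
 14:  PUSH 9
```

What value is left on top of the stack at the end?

PUSH -5  : -5
POP      : (empty)
PUSH 3   : 3
PUSH -33 : 3 -33
OVER     : 3 -33 3
OVER     : 3 -33 3 -33
ADD      : 3 -33 -30
POP      : 3 -33
LT       : 0
DUP      : 0 0
EQ       : 1
NEG      : -1
POP      : (empty)
PUSH 9   : 9

9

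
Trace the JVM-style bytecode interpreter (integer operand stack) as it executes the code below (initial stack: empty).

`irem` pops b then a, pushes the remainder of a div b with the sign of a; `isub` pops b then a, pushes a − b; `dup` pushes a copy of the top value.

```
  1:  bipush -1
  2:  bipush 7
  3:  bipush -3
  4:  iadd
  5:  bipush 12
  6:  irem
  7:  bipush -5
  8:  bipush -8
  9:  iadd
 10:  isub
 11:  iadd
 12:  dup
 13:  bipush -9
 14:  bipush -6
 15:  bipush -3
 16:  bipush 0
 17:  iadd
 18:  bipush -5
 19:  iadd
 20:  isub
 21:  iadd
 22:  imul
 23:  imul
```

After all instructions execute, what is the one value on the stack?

-1792

bipush -1 -> -1
bipush 7  -> -1 7
bipush -3 -> -1 7 -3
iadd      -> -1 4
bipush 12 -> -1 4 12
irem      -> -1 4
bipush -5 -> -1 4 -5
bipush -8 -> -1 4 -5 -8
iadd      -> -1 4 -13
isub      -> -1 17
iadd      -> 16
dup       -> 16 16
bipush -9 -> 16 16 -9
bipush -6 -> 16 16 -9 -6
bipush -3 -> 16 16 -9 -6 -3
bipush 0  -> 16 16 -9 -6 -3 0
iadd      -> 16 16 -9 -6 -3
bipush -5 -> 16 16 -9 -6 -3 -5
iadd      -> 16 16 -9 -6 -8
isub      -> 16 16 -9 2
iadd      -> 16 16 -7
imul      -> 16 -112
imul      -> -1792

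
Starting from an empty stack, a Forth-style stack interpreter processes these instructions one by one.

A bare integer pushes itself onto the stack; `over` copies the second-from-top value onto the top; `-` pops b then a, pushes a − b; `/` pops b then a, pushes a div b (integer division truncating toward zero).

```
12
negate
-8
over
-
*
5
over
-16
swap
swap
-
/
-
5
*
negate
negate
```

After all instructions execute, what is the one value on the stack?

12      12
negate  -12
-8      -12 -8
over    -12 -8 -12
-       -12 4
*       -48
5       -48 5
over    -48 5 -48
-16     -48 5 -48 -16
swap    -48 5 -16 -48
swap    -48 5 -48 -16
-       -48 5 -32
/       -48 0
-       -48
5       -48 5
*       -240
negate  240
negate  -240

-240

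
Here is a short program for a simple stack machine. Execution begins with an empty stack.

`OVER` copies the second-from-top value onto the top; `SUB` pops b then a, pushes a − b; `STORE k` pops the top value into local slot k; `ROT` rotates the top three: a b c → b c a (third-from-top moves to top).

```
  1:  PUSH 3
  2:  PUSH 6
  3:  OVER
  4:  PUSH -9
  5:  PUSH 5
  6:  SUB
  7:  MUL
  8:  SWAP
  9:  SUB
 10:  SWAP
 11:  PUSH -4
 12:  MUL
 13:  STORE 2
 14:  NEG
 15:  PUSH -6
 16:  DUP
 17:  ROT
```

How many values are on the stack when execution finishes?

3

PUSH 3   3
PUSH 6   3 6
OVER     3 6 3
PUSH -9  3 6 3 -9
PUSH 5   3 6 3 -9 5
SUB      3 6 3 -14
MUL      3 6 -42
SWAP     3 -42 6
SUB      3 -48
SWAP     -48 3
PUSH -4  -48 3 -4
MUL      -48 -12
STORE 2  -48
NEG      48
PUSH -6  48 -6
DUP      48 -6 -6
ROT      -6 -6 48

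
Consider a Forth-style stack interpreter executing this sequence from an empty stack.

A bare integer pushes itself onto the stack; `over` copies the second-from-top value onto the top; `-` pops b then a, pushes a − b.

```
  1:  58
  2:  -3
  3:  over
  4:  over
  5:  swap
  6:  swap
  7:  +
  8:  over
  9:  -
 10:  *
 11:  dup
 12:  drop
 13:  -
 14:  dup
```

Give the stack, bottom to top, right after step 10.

[58, -174]

58   → [58]
-3   → [58, -3]
over → [58, -3, 58]
over → [58, -3, 58, -3]
swap → [58, -3, -3, 58]
swap → [58, -3, 58, -3]
+    → [58, -3, 55]
over → [58, -3, 55, -3]
-    → [58, -3, 58]
*    → [58, -174]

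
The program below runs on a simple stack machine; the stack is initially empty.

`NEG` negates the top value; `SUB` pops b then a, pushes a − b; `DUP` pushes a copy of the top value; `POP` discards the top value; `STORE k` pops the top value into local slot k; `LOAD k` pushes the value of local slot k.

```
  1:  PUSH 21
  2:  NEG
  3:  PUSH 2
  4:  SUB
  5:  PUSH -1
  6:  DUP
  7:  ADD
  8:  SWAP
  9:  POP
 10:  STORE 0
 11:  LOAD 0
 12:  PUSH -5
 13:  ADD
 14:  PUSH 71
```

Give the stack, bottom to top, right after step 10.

[]

PUSH 21 → [21]
NEG     → [-21]
PUSH 2  → [-21, 2]
SUB     → [-23]
PUSH -1 → [-23, -1]
DUP     → [-23, -1, -1]
ADD     → [-23, -2]
SWAP    → [-2, -23]
POP     → [-2]
STORE 0 → []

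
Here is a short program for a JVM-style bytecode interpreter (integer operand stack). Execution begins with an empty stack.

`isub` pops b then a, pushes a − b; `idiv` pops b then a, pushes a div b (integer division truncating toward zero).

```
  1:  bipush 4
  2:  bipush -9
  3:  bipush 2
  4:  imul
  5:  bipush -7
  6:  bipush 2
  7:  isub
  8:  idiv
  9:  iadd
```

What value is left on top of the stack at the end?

6

bipush 4  : [4]
bipush -9 : [4, -9]
bipush 2  : [4, -9, 2]
imul      : [4, -18]
bipush -7 : [4, -18, -7]
bipush 2  : [4, -18, -7, 2]
isub      : [4, -18, -9]
idiv      : [4, 2]
iadd      : [6]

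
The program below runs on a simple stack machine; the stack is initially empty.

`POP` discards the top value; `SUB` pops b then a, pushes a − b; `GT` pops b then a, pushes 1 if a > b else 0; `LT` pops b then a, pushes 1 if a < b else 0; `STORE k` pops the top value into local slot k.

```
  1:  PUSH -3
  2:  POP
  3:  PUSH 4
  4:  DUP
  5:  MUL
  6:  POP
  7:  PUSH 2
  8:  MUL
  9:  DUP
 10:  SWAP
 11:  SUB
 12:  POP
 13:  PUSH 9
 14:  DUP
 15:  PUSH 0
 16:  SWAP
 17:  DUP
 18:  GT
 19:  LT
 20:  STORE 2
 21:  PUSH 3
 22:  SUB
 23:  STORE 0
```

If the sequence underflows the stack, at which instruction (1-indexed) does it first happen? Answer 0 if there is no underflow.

PUSH -3 -> [-3]
POP     -> []
PUSH 4  -> [4]
DUP     -> [4, 4]
MUL     -> [16]
POP     -> []
PUSH 2  -> [2]
MUL  — needs 2 operands, stack has 1 → underflow

8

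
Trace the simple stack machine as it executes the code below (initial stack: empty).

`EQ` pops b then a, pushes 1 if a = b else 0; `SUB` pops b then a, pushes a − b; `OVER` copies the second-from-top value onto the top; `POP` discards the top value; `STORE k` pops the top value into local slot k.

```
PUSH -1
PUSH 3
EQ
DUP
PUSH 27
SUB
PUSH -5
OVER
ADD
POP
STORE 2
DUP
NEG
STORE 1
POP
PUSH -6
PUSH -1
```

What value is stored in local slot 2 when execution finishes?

PUSH -1 → [-1]
PUSH 3  → [-1, 3]
EQ      → [0]
DUP     → [0, 0]
PUSH 27 → [0, 0, 27]
SUB     → [0, -27]
PUSH -5 → [0, -27, -5]
OVER    → [0, -27, -5, -27]
ADD     → [0, -27, -32]
POP     → [0, -27]
STORE 2 → [0]
DUP     → [0, 0]
NEG     → [0, 0]
STORE 1 → [0]
POP     → []
PUSH -6 → [-6]
PUSH -1 → [-6, -1]

-27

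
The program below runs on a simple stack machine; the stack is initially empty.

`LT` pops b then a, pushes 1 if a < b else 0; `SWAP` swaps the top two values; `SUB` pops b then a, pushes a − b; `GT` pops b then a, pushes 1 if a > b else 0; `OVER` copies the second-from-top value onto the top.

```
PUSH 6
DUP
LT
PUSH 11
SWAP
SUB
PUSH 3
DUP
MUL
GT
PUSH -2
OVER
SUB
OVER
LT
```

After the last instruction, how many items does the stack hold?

2

PUSH 6  → [6]
DUP     → [6, 6]
LT      → [0]
PUSH 11 → [0, 11]
SWAP    → [11, 0]
SUB     → [11]
PUSH 3  → [11, 3]
DUP     → [11, 3, 3]
MUL     → [11, 9]
GT      → [1]
PUSH -2 → [1, -2]
OVER    → [1, -2, 1]
SUB     → [1, -3]
OVER    → [1, -3, 1]
LT      → [1, 1]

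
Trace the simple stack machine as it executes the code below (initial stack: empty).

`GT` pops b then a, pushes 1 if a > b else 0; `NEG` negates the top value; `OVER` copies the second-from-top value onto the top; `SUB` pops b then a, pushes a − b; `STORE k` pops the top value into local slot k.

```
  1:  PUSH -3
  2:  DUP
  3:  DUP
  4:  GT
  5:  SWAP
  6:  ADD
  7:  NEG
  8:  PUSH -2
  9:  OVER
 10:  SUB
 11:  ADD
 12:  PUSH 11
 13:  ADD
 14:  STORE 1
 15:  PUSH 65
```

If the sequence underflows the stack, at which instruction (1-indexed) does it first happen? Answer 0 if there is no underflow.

0

PUSH -3  [-3]
DUP      [-3, -3]
DUP      [-3, -3, -3]
GT       [-3, 0]
SWAP     [0, -3]
ADD      [-3]
NEG      [3]
PUSH -2  [3, -2]
OVER     [3, -2, 3]
SUB      [3, -5]
ADD      [-2]
PUSH 11  [-2, 11]
ADD      [9]
STORE 1  []
PUSH 65  [65]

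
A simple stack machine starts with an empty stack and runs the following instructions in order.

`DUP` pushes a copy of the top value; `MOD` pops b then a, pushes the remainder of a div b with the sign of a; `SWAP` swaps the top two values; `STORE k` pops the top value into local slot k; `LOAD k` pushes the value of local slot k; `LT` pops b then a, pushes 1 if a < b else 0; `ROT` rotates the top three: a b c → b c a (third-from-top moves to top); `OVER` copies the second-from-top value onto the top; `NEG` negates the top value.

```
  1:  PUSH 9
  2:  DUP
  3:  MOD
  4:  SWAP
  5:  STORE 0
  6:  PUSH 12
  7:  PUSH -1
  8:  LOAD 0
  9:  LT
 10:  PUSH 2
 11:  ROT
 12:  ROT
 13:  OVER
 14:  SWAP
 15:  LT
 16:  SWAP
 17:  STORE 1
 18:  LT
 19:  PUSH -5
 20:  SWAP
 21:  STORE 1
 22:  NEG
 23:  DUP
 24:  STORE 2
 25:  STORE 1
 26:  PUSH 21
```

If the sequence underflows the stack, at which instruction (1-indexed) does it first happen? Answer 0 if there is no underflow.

4

PUSH 9 : [9]
DUP    : [9, 9]
MOD    : [0]
SWAP  — needs 2 operands, stack has 1 → underflow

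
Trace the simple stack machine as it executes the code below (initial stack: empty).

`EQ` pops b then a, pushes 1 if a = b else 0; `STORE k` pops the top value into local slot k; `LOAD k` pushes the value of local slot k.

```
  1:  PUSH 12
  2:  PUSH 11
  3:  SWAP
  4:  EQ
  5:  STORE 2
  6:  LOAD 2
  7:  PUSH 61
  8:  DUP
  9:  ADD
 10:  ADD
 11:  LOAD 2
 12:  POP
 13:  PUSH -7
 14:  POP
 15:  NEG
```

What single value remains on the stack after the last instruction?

-122

PUSH 12 → 12
PUSH 11 → 12 11
SWAP    → 11 12
EQ      → 0
STORE 2 → (empty)
LOAD 2  → 0
PUSH 61 → 0 61
DUP     → 0 61 61
ADD     → 0 122
ADD     → 122
LOAD 2  → 122 0
POP     → 122
PUSH -7 → 122 -7
POP     → 122
NEG     → -122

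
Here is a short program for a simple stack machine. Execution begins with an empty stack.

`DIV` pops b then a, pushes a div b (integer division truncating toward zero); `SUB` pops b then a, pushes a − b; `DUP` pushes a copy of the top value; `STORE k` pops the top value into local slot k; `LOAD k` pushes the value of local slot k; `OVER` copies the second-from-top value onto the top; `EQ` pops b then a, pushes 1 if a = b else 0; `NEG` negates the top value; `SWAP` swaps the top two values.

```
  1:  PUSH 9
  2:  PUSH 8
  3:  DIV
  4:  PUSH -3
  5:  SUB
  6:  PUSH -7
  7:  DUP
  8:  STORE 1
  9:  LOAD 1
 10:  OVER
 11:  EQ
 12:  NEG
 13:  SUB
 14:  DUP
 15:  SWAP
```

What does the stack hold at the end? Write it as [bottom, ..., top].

PUSH 9  : [9]
PUSH 8  : [9, 8]
DIV     : [1]
PUSH -3 : [1, -3]
SUB     : [4]
PUSH -7 : [4, -7]
DUP     : [4, -7, -7]
STORE 1 : [4, -7]
LOAD 1  : [4, -7, -7]
OVER    : [4, -7, -7, -7]
EQ      : [4, -7, 1]
NEG     : [4, -7, -1]
SUB     : [4, -6]
DUP     : [4, -6, -6]
SWAP    : [4, -6, -6]

[4, -6, -6]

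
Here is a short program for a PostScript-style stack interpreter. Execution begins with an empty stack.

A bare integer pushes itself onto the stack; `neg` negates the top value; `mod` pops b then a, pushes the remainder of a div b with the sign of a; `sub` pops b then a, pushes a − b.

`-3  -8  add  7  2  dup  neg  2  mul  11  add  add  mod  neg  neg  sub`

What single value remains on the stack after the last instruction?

-18

-3  : [-3]
-8  : [-3, -8]
add : [-11]
7   : [-11, 7]
2   : [-11, 7, 2]
dup : [-11, 7, 2, 2]
neg : [-11, 7, 2, -2]
2   : [-11, 7, 2, -2, 2]
mul : [-11, 7, 2, -4]
11  : [-11, 7, 2, -4, 11]
add : [-11, 7, 2, 7]
add : [-11, 7, 9]
mod : [-11, 7]
neg : [-11, -7]
neg : [-11, 7]
sub : [-18]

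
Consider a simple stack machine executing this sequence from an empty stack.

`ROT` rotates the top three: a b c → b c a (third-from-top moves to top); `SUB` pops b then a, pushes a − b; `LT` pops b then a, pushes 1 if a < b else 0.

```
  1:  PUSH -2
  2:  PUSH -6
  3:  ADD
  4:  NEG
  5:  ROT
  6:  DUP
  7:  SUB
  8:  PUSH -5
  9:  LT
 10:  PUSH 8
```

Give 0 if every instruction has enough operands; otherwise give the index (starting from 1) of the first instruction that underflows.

5

PUSH -2 -> [-2]
PUSH -6 -> [-2, -6]
ADD     -> [-8]
NEG     -> [8]
ROT  — needs 3 operands, stack has 1 → underflow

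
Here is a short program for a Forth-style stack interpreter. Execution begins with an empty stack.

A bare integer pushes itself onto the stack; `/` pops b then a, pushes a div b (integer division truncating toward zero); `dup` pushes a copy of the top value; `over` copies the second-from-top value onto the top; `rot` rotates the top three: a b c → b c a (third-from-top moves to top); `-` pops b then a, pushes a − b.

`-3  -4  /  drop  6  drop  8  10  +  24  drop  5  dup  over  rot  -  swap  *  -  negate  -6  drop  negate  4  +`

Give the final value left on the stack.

22

-3      -3
-4      -3 -4
/       0
drop    (empty)
6       6
drop    (empty)
8       8
10      8 10
+       18
24      18 24
drop    18
5       18 5
dup     18 5 5
over    18 5 5 5
rot     18 5 5 5
-       18 5 0
swap    18 0 5
*       18 0
-       18
negate  -18
-6      -18 -6
drop    -18
negate  18
4       18 4
+       22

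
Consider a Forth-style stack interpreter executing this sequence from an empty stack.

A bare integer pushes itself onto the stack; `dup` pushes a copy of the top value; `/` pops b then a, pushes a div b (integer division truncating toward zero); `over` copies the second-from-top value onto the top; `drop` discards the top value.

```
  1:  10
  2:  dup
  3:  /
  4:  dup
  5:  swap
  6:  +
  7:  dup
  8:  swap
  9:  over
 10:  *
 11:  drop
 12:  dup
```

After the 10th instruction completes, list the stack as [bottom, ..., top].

10   -> [10]
dup  -> [10, 10]
/    -> [1]
dup  -> [1, 1]
swap -> [1, 1]
+    -> [2]
dup  -> [2, 2]
swap -> [2, 2]
over -> [2, 2, 2]
*    -> [2, 4]

[2, 4]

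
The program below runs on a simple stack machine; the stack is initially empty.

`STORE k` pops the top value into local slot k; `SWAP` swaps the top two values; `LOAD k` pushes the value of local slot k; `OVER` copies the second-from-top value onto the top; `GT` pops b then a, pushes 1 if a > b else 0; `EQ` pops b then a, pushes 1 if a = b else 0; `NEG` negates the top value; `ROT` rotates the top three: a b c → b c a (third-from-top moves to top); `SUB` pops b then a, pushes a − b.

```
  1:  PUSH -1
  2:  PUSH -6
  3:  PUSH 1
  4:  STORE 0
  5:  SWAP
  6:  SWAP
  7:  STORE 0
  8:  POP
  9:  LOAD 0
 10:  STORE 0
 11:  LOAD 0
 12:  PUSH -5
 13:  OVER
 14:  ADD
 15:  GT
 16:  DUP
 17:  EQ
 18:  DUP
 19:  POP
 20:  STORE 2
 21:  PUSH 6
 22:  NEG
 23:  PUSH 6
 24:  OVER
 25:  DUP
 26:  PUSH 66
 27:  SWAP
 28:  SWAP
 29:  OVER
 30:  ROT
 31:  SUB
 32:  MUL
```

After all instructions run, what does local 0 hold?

PUSH -1 -> [-1]
PUSH -6 -> [-1, -6]
PUSH 1  -> [-1, -6, 1]
STORE 0 -> [-1, -6]
SWAP    -> [-6, -1]
SWAP    -> [-1, -6]
STORE 0 -> [-1]
POP     -> []
LOAD 0  -> [-6]
STORE 0 -> []
LOAD 0  -> [-6]
PUSH -5 -> [-6, -5]
OVER    -> [-6, -5, -6]
ADD     -> [-6, -11]
GT      -> [1]
DUP     -> [1, 1]
EQ      -> [1]
DUP     -> [1, 1]
POP     -> [1]
STORE 2 -> []
PUSH 6  -> [6]
NEG     -> [-6]
PUSH 6  -> [-6, 6]
OVER    -> [-6, 6, -6]
DUP     -> [-6, 6, -6, -6]
PUSH 66 -> [-6, 6, -6, -6, 66]
SWAP    -> [-6, 6, -6, 66, -6]
SWAP    -> [-6, 6, -6, -6, 66]
OVER    -> [-6, 6, -6, -6, 66, -6]
ROT     -> [-6, 6, -6, 66, -6, -6]
SUB     -> [-6, 6, -6, 66, 0]
MUL     -> [-6, 6, -6, 0]

-6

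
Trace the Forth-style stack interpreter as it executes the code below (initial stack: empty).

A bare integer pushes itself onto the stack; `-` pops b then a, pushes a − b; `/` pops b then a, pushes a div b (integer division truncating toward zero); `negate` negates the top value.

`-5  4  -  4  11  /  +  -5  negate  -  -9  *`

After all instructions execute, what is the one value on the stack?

-5     : -5
4      : -5 4
-      : -9
4      : -9 4
11     : -9 4 11
/      : -9 0
+      : -9
-5     : -9 -5
negate : -9 5
-      : -14
-9     : -14 -9
*      : 126

126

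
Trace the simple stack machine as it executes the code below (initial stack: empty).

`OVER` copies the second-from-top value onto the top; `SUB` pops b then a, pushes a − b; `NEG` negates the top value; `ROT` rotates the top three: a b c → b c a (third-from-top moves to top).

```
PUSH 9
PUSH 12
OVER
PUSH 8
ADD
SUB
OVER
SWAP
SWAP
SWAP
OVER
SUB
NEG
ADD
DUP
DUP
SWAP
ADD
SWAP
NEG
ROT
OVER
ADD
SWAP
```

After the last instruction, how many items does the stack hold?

PUSH 9  : [9]
PUSH 12 : [9, 12]
OVER    : [9, 12, 9]
PUSH 8  : [9, 12, 9, 8]
ADD     : [9, 12, 17]
SUB     : [9, -5]
OVER    : [9, -5, 9]
SWAP    : [9, 9, -5]
SWAP    : [9, -5, 9]
SWAP    : [9, 9, -5]
OVER    : [9, 9, -5, 9]
SUB     : [9, 9, -14]
NEG     : [9, 9, 14]
ADD     : [9, 23]
DUP     : [9, 23, 23]
DUP     : [9, 23, 23, 23]
SWAP    : [9, 23, 23, 23]
ADD     : [9, 23, 46]
SWAP    : [9, 46, 23]
NEG     : [9, 46, -23]
ROT     : [46, -23, 9]
OVER    : [46, -23, 9, -23]
ADD     : [46, -23, -14]
SWAP    : [46, -14, -23]

3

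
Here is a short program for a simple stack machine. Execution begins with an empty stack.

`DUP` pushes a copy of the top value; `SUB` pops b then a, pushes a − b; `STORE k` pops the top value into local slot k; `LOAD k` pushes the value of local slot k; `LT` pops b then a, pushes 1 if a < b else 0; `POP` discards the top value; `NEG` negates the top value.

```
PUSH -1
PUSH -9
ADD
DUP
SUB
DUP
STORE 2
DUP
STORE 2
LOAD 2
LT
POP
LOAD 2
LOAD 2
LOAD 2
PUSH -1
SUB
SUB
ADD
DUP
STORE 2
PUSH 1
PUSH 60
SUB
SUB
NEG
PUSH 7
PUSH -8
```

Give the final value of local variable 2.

PUSH -1 → [-1]
PUSH -9 → [-1, -9]
ADD     → [-10]
DUP     → [-10, -10]
SUB     → [0]
DUP     → [0, 0]
STORE 2 → [0]
DUP     → [0, 0]
STORE 2 → [0]
LOAD 2  → [0, 0]
LT      → [0]
POP     → []
LOAD 2  → [0]
LOAD 2  → [0, 0]
LOAD 2  → [0, 0, 0]
PUSH -1 → [0, 0, 0, -1]
SUB     → [0, 0, 1]
SUB     → [0, -1]
ADD     → [-1]
DUP     → [-1, -1]
STORE 2 → [-1]
PUSH 1  → [-1, 1]
PUSH 60 → [-1, 1, 60]
SUB     → [-1, -59]
SUB     → [58]
NEG     → [-58]
PUSH 7  → [-58, 7]
PUSH -8 → [-58, 7, -8]

-1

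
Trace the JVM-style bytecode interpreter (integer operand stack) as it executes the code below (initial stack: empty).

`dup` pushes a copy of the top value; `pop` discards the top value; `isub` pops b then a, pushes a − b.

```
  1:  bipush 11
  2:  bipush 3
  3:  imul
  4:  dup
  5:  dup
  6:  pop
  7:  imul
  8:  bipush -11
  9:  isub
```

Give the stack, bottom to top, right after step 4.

[33, 33]

bipush 11  11
bipush 3   11 3
imul       33
dup        33 33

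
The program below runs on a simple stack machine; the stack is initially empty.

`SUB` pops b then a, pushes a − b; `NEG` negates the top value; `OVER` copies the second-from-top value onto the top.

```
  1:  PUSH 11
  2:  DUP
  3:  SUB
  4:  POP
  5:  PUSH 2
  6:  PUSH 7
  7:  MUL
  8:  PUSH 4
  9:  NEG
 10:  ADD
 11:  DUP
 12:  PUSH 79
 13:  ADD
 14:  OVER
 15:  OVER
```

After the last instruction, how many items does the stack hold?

4

PUSH 11  [11]
DUP      [11, 11]
SUB      [0]
POP      []
PUSH 2   [2]
PUSH 7   [2, 7]
MUL      [14]
PUSH 4   [14, 4]
NEG      [14, -4]
ADD      [10]
DUP      [10, 10]
PUSH 79  [10, 10, 79]
ADD      [10, 89]
OVER     [10, 89, 10]
OVER     [10, 89, 10, 89]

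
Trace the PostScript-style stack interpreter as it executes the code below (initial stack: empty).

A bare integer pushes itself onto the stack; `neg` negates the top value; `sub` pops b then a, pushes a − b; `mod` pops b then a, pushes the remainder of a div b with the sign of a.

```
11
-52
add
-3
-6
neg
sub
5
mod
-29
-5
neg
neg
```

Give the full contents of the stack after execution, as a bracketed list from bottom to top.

11   [11]
-52  [11, -52]
add  [-41]
-3   [-41, -3]
-6   [-41, -3, -6]
neg  [-41, -3, 6]
sub  [-41, -9]
5    [-41, -9, 5]
mod  [-41, -4]
-29  [-41, -4, -29]
-5   [-41, -4, -29, -5]
neg  [-41, -4, -29, 5]
neg  [-41, -4, -29, -5]

[-41, -4, -29, -5]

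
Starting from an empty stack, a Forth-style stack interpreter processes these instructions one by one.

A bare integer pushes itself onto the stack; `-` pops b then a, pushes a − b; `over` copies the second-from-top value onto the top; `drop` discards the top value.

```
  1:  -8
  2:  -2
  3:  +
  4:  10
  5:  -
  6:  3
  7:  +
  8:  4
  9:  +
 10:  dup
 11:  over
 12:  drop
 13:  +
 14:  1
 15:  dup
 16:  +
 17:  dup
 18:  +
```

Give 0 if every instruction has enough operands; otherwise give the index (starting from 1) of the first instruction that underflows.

-8    [-8]
-2    [-8, -2]
+     [-10]
10    [-10, 10]
-     [-20]
3     [-20, 3]
+     [-17]
4     [-17, 4]
+     [-13]
dup   [-13, -13]
over  [-13, -13, -13]
drop  [-13, -13]
+     [-26]
1     [-26, 1]
dup   [-26, 1, 1]
+     [-26, 2]
dup   [-26, 2, 2]
+     [-26, 4]

0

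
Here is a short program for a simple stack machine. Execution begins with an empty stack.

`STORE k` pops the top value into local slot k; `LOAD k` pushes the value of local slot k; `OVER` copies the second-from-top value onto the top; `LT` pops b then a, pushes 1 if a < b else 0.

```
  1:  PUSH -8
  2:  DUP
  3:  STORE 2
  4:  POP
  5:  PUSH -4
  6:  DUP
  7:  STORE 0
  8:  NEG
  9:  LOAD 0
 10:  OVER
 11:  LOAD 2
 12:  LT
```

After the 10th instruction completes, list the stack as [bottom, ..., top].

[4, -4, 4]

PUSH -8 -> [-8]
DUP     -> [-8, -8]
STORE 2 -> [-8]
POP     -> []
PUSH -4 -> [-4]
DUP     -> [-4, -4]
STORE 0 -> [-4]
NEG     -> [4]
LOAD 0  -> [4, -4]
OVER    -> [4, -4, 4]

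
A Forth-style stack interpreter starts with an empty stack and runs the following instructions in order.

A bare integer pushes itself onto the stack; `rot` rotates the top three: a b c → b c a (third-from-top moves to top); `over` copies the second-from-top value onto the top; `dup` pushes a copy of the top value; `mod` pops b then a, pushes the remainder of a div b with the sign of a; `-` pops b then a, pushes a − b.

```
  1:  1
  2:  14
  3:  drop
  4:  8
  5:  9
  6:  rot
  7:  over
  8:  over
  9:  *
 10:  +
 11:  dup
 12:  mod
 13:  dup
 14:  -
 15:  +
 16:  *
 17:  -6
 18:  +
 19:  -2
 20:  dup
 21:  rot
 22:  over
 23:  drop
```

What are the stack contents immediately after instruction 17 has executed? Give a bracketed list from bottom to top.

1    : [1]
14   : [1, 14]
drop : [1]
8    : [1, 8]
9    : [1, 8, 9]
rot  : [8, 9, 1]
over : [8, 9, 1, 9]
over : [8, 9, 1, 9, 1]
*    : [8, 9, 1, 9]
+    : [8, 9, 10]
dup  : [8, 9, 10, 10]
mod  : [8, 9, 0]
dup  : [8, 9, 0, 0]
-    : [8, 9, 0]
+    : [8, 9]
*    : [72]
-6   : [72, -6]

[72, -6]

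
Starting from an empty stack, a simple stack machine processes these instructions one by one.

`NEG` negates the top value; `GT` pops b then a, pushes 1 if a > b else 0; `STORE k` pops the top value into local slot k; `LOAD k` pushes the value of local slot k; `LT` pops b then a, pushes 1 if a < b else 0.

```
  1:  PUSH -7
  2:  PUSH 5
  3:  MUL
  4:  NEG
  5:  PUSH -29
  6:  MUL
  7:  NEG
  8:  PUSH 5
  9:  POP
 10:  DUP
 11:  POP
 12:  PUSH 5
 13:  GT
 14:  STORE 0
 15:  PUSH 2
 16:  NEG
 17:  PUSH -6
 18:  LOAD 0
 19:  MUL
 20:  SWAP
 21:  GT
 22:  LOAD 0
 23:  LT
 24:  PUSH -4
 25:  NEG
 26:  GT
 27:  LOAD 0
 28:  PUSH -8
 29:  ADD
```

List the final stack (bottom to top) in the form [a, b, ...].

PUSH -7  -> [-7]
PUSH 5   -> [-7, 5]
MUL      -> [-35]
NEG      -> [35]
PUSH -29 -> [35, -29]
MUL      -> [-1015]
NEG      -> [1015]
PUSH 5   -> [1015, 5]
POP      -> [1015]
DUP      -> [1015, 1015]
POP      -> [1015]
PUSH 5   -> [1015, 5]
GT       -> [1]
STORE 0  -> []
PUSH 2   -> [2]
NEG      -> [-2]
PUSH -6  -> [-2, -6]
LOAD 0   -> [-2, -6, 1]
MUL      -> [-2, -6]
SWAP     -> [-6, -2]
GT       -> [0]
LOAD 0   -> [0, 1]
LT       -> [1]
PUSH -4  -> [1, -4]
NEG      -> [1, 4]
GT       -> [0]
LOAD 0   -> [0, 1]
PUSH -8  -> [0, 1, -8]
ADD      -> [0, -7]

[0, -7]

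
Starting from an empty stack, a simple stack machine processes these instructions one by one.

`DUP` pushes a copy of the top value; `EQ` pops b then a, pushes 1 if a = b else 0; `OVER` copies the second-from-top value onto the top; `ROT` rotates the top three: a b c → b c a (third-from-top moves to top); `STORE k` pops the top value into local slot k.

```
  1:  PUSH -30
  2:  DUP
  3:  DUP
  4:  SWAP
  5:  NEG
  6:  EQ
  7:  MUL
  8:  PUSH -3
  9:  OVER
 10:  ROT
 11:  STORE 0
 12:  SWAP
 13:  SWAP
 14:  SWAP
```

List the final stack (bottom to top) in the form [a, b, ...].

PUSH -30 : -30
DUP      : -30 -30
DUP      : -30 -30 -30
SWAP     : -30 -30 -30
NEG      : -30 -30 30
EQ       : -30 0
MUL      : 0
PUSH -3  : 0 -3
OVER     : 0 -3 0
ROT      : -3 0 0
STORE 0  : -3 0
SWAP     : 0 -3
SWAP     : -3 0
SWAP     : 0 -3

[0, -3]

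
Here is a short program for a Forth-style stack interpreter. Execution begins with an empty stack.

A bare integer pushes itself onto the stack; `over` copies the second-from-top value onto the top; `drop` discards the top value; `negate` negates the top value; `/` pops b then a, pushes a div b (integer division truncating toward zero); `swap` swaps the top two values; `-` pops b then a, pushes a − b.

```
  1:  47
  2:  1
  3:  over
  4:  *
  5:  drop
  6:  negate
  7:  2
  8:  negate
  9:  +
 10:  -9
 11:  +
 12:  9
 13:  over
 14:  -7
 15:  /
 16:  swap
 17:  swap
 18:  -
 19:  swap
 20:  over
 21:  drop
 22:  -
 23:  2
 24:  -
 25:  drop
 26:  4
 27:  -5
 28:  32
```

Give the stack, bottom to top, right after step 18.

[-58, 1]

47     : 47
1      : 47 1
over   : 47 1 47
*      : 47 47
drop   : 47
negate : -47
2      : -47 2
negate : -47 -2
+      : -49
-9     : -49 -9
+      : -58
9      : -58 9
over   : -58 9 -58
-7     : -58 9 -58 -7
/      : -58 9 8
swap   : -58 8 9
swap   : -58 9 8
-      : -58 1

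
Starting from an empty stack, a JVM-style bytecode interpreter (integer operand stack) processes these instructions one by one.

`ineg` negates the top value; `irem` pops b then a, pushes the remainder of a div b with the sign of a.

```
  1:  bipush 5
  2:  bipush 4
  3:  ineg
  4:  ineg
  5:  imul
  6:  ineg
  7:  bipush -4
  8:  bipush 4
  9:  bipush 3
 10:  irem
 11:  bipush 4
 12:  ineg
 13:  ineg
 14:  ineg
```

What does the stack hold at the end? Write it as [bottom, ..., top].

bipush 5  : [5]
bipush 4  : [5, 4]
ineg      : [5, -4]
ineg      : [5, 4]
imul      : [20]
ineg      : [-20]
bipush -4 : [-20, -4]
bipush 4  : [-20, -4, 4]
bipush 3  : [-20, -4, 4, 3]
irem      : [-20, -4, 1]
bipush 4  : [-20, -4, 1, 4]
ineg      : [-20, -4, 1, -4]
ineg      : [-20, -4, 1, 4]
ineg      : [-20, -4, 1, -4]

[-20, -4, 1, -4]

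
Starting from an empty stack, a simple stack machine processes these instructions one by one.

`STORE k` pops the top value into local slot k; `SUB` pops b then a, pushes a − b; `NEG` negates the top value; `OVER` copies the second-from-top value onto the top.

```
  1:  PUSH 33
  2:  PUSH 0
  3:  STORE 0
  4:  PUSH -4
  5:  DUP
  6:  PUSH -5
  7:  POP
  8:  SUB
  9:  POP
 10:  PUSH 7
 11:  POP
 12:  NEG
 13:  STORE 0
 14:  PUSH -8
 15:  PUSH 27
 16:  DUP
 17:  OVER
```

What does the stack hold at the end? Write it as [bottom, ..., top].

[-8, 27, 27, 27]

PUSH 33 -> 33
PUSH 0  -> 33 0
STORE 0 -> 33
PUSH -4 -> 33 -4
DUP     -> 33 -4 -4
PUSH -5 -> 33 -4 -4 -5
POP     -> 33 -4 -4
SUB     -> 33 0
POP     -> 33
PUSH 7  -> 33 7
POP     -> 33
NEG     -> -33
STORE 0 -> (empty)
PUSH -8 -> -8
PUSH 27 -> -8 27
DUP     -> -8 27 27
OVER    -> -8 27 27 27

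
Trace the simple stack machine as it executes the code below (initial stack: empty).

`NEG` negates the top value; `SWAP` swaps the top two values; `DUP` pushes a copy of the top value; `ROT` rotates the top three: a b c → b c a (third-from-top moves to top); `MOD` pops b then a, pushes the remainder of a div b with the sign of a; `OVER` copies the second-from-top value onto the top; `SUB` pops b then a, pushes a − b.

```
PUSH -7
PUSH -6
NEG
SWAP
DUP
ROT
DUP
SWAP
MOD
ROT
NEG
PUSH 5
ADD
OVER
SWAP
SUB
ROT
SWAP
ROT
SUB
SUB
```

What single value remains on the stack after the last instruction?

PUSH -7 -> -7
PUSH -6 -> -7 -6
NEG     -> -7 6
SWAP    -> 6 -7
DUP     -> 6 -7 -7
ROT     -> -7 -7 6
DUP     -> -7 -7 6 6
SWAP    -> -7 -7 6 6
MOD     -> -7 -7 0
ROT     -> -7 0 -7
NEG     -> -7 0 7
PUSH 5  -> -7 0 7 5
ADD     -> -7 0 12
OVER    -> -7 0 12 0
SWAP    -> -7 0 0 12
SUB     -> -7 0 -12
ROT     -> 0 -12 -7
SWAP    -> 0 -7 -12
ROT     -> -7 -12 0
SUB     -> -7 -12
SUB     -> 5

5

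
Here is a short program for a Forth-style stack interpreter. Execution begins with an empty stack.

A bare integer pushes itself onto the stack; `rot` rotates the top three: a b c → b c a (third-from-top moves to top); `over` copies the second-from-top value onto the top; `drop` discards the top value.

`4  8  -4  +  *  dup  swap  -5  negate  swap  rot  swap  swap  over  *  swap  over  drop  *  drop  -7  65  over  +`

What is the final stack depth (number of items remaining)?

3

4      → 4
8      → 4 8
-4     → 4 8 -4
+      → 4 4
*      → 16
dup    → 16 16
swap   → 16 16
-5     → 16 16 -5
negate → 16 16 5
swap   → 16 5 16
rot    → 5 16 16
swap   → 5 16 16
swap   → 5 16 16
over   → 5 16 16 16
*      → 5 16 256
swap   → 5 256 16
over   → 5 256 16 256
drop   → 5 256 16
*      → 5 4096
drop   → 5
-7     → 5 -7
65     → 5 -7 65
over   → 5 -7 65 -7
+      → 5 -7 58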